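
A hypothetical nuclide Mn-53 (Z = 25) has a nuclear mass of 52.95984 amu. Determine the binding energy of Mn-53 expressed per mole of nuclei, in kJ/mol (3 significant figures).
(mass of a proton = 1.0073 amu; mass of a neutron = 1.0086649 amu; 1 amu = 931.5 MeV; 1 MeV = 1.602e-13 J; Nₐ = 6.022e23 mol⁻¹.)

Total constituent mass: 25 × 1.0073 + 28 × 1.0086649 = 53.4251172 amu
Δm = 53.4251172 − 52.95984 = 0.4652772 amu
Binding energy = Δm·c² = 0.4652772 × 931.5 MeV/amu = 433.406 MeV
Per nucleus in joules: 433.406 MeV × 1.602e-13 J/MeV = 6.9432e-11 J
Per mole: 6.9432e-11 J × 6.022e23 mol⁻¹ = 4.1812e+13 J/mol

4.18e+10 kJ/mol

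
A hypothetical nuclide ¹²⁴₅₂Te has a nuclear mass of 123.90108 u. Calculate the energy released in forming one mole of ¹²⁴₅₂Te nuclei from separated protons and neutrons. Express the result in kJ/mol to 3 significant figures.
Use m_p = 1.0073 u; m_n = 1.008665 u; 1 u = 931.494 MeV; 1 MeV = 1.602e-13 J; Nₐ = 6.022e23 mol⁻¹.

9.91e+10 kJ/mol

Σm = 52·m_p + 72·m_n = 52.3796 + 72.623880 = 125.003480 u
The mass defect is 125.003480 − 123.90108 = 1.102400 u.
E_B = 1.102400 × 931.494 = 1026.88 MeV
Per nucleus in joules: 1026.88 MeV × 1.602e-13 J/MeV = 1.6451e-10 J
Per mole: 1.6451e-10 J × 6.022e23 mol⁻¹ = 9.9068e+13 J/mol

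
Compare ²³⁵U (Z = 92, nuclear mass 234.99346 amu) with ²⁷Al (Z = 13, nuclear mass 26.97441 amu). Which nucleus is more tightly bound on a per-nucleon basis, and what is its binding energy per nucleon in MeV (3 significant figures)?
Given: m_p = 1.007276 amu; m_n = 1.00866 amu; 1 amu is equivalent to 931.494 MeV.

²⁷Al; 8.33 MeV/nucleon

²³⁵U: Σm = 92(1.007276) + 143(1.00866) = 236.907772 amu; Δm = 1.914312 amu; E_B = 1783.2 MeV; E_B/A = 7.588 MeV
²⁷Al: Σm = 13(1.007276) + 14(1.00866) = 27.215828 amu; Δm = 0.241418 amu; E_B = 224.88 MeV; E_B/A = 8.329 MeV
²⁷Al has the higher binding energy per nucleon, so it is the more tightly bound nucleus.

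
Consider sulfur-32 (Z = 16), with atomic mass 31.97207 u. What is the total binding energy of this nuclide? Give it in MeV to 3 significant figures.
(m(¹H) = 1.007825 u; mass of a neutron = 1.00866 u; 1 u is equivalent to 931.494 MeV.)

272 MeV

The nucleus contains 16 protons and 32 − 16 = 16 neutrons.
Σm = 16·m(¹H) + 16·m_n = 16.125200 + 16.13856 = 32.263760 u
Δm = 32.263760 − 31.97207 = 0.291690 u
Binding energy = Δm·c² = 0.291690 × 931.494 MeV/u = 271.707 MeV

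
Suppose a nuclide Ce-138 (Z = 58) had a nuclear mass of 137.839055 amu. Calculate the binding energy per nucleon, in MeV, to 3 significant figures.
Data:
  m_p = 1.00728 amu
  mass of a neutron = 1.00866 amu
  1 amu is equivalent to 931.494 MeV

The nucleus contains 58 protons and 138 − 58 = 80 neutrons.
Σm = 58·m_p + 80·m_n = 58.42224 + 80.69280 = 139.11504 amu
Δm = 139.11504 − 137.839055 = 1.275985 amu
E_B = 1.275985 × 931.494 = 1188.57 MeV
Dividing by A = 138 gives 8.613 MeV per nucleon.

8.61 MeV/nucleon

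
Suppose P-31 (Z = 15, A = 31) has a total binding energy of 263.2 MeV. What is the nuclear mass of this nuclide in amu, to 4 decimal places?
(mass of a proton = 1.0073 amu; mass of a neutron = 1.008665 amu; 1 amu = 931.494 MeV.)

Mass defect = 263.2 MeV / (931.494 MeV/amu) = 0.282557 amu
Constituent mass = 15(1.0073) + 16(1.008665) = 31.248140 amu
Nuclear mass = 31.248140 − 0.282557 = 30.965583 amu ≈ 30.9656 amu (to 4 decimal places)

30.9656 amu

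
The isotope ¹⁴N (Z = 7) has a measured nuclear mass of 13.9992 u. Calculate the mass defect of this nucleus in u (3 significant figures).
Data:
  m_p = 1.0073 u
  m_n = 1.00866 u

0.113 u

Z = 7, so N = A − Z = 14 − 7 = 7.
Total constituent mass: 7 × 1.0073 + 7 × 1.00866 = 14.11172 u
The mass defect is 14.11172 − 13.9992 = 0.11252 u.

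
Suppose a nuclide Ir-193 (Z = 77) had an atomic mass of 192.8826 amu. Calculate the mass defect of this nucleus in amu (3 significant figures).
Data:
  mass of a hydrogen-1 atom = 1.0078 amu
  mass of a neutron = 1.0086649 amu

Z = 77, so N = A − Z = 193 − 77 = 116.
Total constituent mass: 77 × 1.0078 + 116 × 1.0086649 = 194.6057284 amu
The mass defect is 194.6057284 − 192.8826 = 1.7231284 amu.

1.72 amu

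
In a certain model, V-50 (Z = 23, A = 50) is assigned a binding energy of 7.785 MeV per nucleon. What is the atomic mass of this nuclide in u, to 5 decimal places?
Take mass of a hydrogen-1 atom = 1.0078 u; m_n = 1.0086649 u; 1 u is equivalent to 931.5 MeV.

49.99548 u

Total binding energy = 50 × 7.785 = 389.250 MeV
Mass defect = 389.250 MeV / (931.5 MeV/u) = 0.4178744 u
Constituent mass = 23(1.0078) + 27(1.0086649) = 50.4133523 u
Atomic mass = 50.4133523 − 0.4178744 = 49.9954779 u ≈ 49.99548 u (to 5 decimal places)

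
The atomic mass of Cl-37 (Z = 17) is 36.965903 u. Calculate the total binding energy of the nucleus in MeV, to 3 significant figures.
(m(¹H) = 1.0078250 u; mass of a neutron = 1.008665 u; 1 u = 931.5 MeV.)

317 MeV

Z = 17, so N = A − Z = 37 − 17 = 20.
Mass of separated nucleons = 17(1.0078250) + 20(1.008665) = 17.1330250 + 20.173300 = 37.3063250 u
Mass defect Δm = 37.3063250 − 36.965903 = 0.3404220 u
E_B = 0.3404220 × 931.5 = 317.103 MeV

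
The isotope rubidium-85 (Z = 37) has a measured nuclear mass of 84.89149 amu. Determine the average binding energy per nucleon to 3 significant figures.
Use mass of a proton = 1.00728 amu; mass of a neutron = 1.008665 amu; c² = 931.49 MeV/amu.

Total constituent mass: 37 × 1.00728 + 48 × 1.008665 = 85.685280 amu
Δm = 85.685280 − 84.89149 = 0.793790 amu
Converting to energy: 0.793790 amu × 931.49 MeV/amu = 739.407 MeV
BE/A = 739.407 MeV / 85 = 8.699 MeV/nucleon

8.70 MeV/nucleon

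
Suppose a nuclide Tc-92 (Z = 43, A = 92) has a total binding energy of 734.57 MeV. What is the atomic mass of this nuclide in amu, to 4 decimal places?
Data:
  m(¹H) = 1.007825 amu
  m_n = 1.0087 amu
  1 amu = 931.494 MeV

91.9742 amu

Mass defect = 734.57 MeV / (931.494 MeV/amu) = 0.788593 amu
Constituent mass = 43(1.007825) + 49(1.0087) = 92.762775 amu
Atomic mass = 92.762775 − 0.788593 = 91.974182 amu ≈ 91.9742 amu (to 4 decimal places)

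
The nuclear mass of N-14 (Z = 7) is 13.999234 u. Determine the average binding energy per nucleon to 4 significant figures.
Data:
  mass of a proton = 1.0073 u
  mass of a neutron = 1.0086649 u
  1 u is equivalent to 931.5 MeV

7.487 MeV/nucleon

The nucleus contains 7 protons and 14 − 7 = 7 neutrons.
Σm = 7·m_p + 7·m_n = 7.0511 + 7.0606543 = 14.1117543 u
Δm = 14.1117543 − 13.999234 = 0.1125203 u
Converting to energy: 0.1125203 u × 931.5 MeV/u = 104.813 MeV
BE/A = 104.813 MeV / 14 = 7.487 MeV/nucleon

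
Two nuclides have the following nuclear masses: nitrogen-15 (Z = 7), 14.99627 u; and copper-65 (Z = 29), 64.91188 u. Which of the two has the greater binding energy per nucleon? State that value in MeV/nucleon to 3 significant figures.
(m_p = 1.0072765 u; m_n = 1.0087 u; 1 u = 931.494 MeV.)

nitrogen-15: Σm = 7(1.0072765) + 8(1.0087) = 15.1205355 u; Δm = 0.1242655 u; E_B = 115.75 MeV; E_B/A = 7.717 MeV
copper-65: Σm = 29(1.0072765) + 36(1.0087) = 65.5242185 u; Δm = 0.6123385 u; E_B = 570.39 MeV; E_B/A = 8.775 MeV
copper-65 has the higher binding energy per nucleon, so it is the more tightly bound nucleus.

copper-65; 8.78 MeV/nucleon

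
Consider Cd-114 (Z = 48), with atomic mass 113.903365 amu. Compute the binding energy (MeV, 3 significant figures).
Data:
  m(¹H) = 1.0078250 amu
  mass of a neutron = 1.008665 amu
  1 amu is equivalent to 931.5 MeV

The nucleus contains 48 protons and 114 − 48 = 66 neutrons.
Total constituent mass: 48 × 1.0078250 + 66 × 1.008665 = 114.9474900 amu
The mass defect is 114.9474900 − 113.903365 = 1.0441250 amu.
Binding energy = Δm·c² = 1.0441250 × 931.5 MeV/amu = 972.602 MeV

973 MeV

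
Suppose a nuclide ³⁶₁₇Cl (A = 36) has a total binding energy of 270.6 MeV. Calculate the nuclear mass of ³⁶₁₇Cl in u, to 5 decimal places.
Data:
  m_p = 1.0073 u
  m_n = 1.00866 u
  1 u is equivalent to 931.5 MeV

Mass defect = 270.6 MeV / (931.5 MeV/u) = 0.2904992 u
Constituent mass = 17(1.0073) + 19(1.00866) = 36.28864 u
Nuclear mass = 36.28864 − 0.2904992 = 35.9981408 u ≈ 35.99814 u (to 5 decimal places)

35.99814 u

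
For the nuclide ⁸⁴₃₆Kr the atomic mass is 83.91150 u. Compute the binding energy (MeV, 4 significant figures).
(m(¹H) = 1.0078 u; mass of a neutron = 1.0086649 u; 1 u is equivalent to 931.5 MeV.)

Z = 36, so N = A − Z = 84 − 36 = 48.
Total constituent mass: 36 × 1.0078 + 48 × 1.0086649 = 84.6967152 u
Δm = 84.6967152 − 83.91150 = 0.7852152 u
Binding energy = Δm·c² = 0.7852152 × 931.5 MeV/u = 731.428 MeV

731.4 MeV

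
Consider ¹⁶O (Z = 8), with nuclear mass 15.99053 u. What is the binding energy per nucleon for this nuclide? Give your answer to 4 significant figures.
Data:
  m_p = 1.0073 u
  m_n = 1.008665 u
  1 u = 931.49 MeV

7.987 MeV/nucleon

The nucleus contains 8 protons and 16 − 8 = 8 neutrons.
Σm = 8·m_p + 8·m_n = 8.0584 + 8.069320 = 16.127720 u
The mass defect is 16.127720 − 15.99053 = 0.137190 u.
E_B = 0.137190 × 931.49 = 127.791 MeV
Dividing by A = 16 gives 7.987 MeV per nucleon.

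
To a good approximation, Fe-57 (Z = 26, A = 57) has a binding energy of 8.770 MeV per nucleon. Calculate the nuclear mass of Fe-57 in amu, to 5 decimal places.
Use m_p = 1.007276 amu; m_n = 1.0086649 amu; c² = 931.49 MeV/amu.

56.92113 amu

Total binding energy = 57 × 8.770 = 499.890 MeV
Mass defect = 499.890 MeV / (931.49 MeV/amu) = 0.5366563 amu
Constituent mass = 26(1.007276) + 31(1.0086649) = 57.4577879 amu
Nuclear mass = 57.4577879 − 0.5366563 = 56.9211316 amu ≈ 56.92113 amu (to 5 decimal places)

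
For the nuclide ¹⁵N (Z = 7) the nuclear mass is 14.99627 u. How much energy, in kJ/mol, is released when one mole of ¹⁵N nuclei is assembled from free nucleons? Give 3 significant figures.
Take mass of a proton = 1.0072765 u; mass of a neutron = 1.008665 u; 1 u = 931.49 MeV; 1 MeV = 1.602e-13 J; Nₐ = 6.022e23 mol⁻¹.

1.11e+10 kJ/mol

Σm = 7·m_p + 8·m_n = 7.0509355 + 8.069320 = 15.1202555 u
The mass defect is 15.1202555 − 14.99627 = 0.1239855 u.
Binding energy = Δm·c² = 0.1239855 × 931.49 MeV/u = 115.491 MeV
Per nucleus in joules: 115.491 MeV × 1.602e-13 J/MeV = 1.8502e-11 J
Per mole: 1.8502e-11 J × 6.022e23 mol⁻¹ = 1.1142e+13 J/mol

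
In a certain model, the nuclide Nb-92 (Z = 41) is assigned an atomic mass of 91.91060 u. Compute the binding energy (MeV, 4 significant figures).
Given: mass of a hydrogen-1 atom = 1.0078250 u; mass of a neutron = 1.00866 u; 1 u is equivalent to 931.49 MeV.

793.5 MeV

Z = 41, so N = A − Z = 92 − 41 = 51.
Mass of separated nucleons = 41(1.0078250) + 51(1.00866) = 41.3208250 + 51.44166 = 92.7624850 u
Mass defect Δm = 92.7624850 − 91.91060 = 0.8518850 u
Converting to energy: 0.8518850 u × 931.49 MeV/u = 793.522 MeV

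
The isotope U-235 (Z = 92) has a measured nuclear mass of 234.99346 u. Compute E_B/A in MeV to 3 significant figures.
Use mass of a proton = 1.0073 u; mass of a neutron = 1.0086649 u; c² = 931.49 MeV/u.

Total constituent mass: 92 × 1.0073 + 143 × 1.0086649 = 236.9106807 u
Δm = 236.9106807 − 234.99346 = 1.9172207 u
Binding energy = Δm·c² = 1.9172207 × 931.49 MeV/u = 1785.87 MeV
Per nucleon: 1785.87 / 235 = 7.599 MeV

7.60 MeV/nucleon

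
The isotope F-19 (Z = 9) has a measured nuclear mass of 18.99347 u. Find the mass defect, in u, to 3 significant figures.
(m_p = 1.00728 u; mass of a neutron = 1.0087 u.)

The nucleus contains 9 protons and 19 − 9 = 10 neutrons.
Σm = 9·m_p + 10·m_n = 9.06552 + 10.0870 = 19.15252 u
Δm = 19.15252 − 18.99347 = 0.15905 u

0.159 u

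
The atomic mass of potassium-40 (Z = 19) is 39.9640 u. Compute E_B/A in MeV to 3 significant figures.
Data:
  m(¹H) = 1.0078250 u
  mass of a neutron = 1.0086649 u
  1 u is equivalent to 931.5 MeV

With 19 protons and 21 neutrons (A = 40):
Total constituent mass: 19 × 1.0078250 + 21 × 1.0086649 = 40.3306379 u
Δm = 40.3306379 − 39.9640 = 0.3666379 u
Converting to energy: 0.3666379 u × 931.5 MeV/u = 341.523 MeV
BE/A = 341.523 MeV / 40 = 8.538 MeV/nucleon

8.54 MeV/nucleon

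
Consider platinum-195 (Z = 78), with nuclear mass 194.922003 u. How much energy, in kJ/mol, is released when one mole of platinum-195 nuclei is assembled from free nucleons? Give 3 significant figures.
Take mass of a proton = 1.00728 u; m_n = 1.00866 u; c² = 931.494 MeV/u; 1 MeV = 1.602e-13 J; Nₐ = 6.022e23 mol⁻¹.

Σm = 78·m_p + 117·m_n = 78.56784 + 118.01322 = 196.58106 u
The mass defect is 196.58106 − 194.922003 = 1.659057 u.
E_B = 1.659057 × 931.494 = 1545.40 MeV
Per nucleus in joules: 1545.40 MeV × 1.602e-13 J/MeV = 2.4757e-10 J
Per mole: 2.4757e-10 J × 6.022e23 mol⁻¹ = 1.4909e+14 J/mol

1.49e+11 kJ/mol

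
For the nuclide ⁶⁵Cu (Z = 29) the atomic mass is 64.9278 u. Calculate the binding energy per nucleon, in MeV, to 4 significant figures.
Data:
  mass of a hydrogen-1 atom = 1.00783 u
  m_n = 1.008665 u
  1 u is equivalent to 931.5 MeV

With 29 protons and 36 neutrons (A = 65):
Mass of separated nucleons = 29(1.00783) + 36(1.008665) = 29.22707 + 36.311940 = 65.539010 u
Mass defect Δm = 65.539010 − 64.9278 = 0.611210 u
Binding energy = Δm·c² = 0.611210 × 931.5 MeV/u = 569.342 MeV
Per nucleon: 569.342 / 65 = 8.759 MeV

8.759 MeV/nucleon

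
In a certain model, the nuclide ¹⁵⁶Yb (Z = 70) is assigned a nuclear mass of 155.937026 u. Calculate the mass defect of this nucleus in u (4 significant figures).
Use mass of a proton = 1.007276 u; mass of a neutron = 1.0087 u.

1.320 u

Mass of separated nucleons = 70(1.007276) + 86(1.0087) = 70.509320 + 86.7482 = 157.257520 u
Mass defect Δm = 157.257520 − 155.937026 = 1.320494 u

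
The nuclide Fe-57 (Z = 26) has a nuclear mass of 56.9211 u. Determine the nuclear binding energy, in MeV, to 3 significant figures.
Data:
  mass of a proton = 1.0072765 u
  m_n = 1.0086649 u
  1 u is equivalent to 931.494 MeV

Z = 26, so N = A − Z = 57 − 26 = 31.
Mass of separated nucleons = 26(1.0072765) + 31(1.0086649) = 26.1891890 + 31.2686119 = 57.4578009 u
The mass defect is 57.4578009 − 56.9211 = 0.5367009 u.
Binding energy = Δm·c² = 0.5367009 × 931.494 MeV/u = 499.934 MeV

500 MeV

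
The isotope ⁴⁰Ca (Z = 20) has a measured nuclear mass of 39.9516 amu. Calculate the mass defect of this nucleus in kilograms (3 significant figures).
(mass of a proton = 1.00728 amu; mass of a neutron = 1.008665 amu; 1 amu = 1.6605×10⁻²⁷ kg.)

6.10e-28 kg

Z = 20, so N = A − Z = 40 − 20 = 20.
Mass of separated nucleons = 20(1.00728) + 20(1.008665) = 20.14560 + 20.173300 = 40.318900 amu
The mass defect is 40.318900 − 39.9516 = 0.367300 amu.
In SI units: 0.367300 amu × 1.6605×10⁻²⁷ kg/amu = 6.0990e-28 kg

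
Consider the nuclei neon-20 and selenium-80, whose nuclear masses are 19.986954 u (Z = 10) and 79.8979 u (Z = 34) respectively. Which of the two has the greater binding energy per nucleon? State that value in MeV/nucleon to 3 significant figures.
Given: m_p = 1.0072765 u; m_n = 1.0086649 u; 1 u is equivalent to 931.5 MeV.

neon-20: Σm = 10(1.0072765) + 10(1.0086649) = 20.1594140 u; Δm = 0.1724600 u; E_B = 160.646 MeV; E_B/A = 8.032 MeV
selenium-80: Σm = 34(1.0072765) + 46(1.0086649) = 80.6459864 u; Δm = 0.7480864 u; E_B = 696.84 MeV; E_B/A = 8.711 MeV
selenium-80 has the higher binding energy per nucleon, so it is the more tightly bound nucleus.

selenium-80; 8.71 MeV/nucleon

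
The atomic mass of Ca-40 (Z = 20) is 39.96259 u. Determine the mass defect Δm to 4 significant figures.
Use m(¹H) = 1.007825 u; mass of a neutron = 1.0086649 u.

The nucleus contains 20 protons and 40 − 20 = 20 neutrons.
Mass of separated nucleons = 20(1.007825) + 20(1.0086649) = 20.156500 + 20.1732980 = 40.3297980 u
Mass defect Δm = 40.3297980 − 39.96259 = 0.3672080 u

0.3672 u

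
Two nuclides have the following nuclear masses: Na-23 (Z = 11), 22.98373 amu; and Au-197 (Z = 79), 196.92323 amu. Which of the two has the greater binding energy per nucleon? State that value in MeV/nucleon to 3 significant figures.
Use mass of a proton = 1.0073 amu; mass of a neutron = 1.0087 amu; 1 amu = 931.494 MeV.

Na-23; 8.14 MeV/nucleon

Na-23: Σm = 11(1.0073) + 12(1.0087) = 23.1847 amu; Δm = 0.20097 amu; E_B = 187.20 MeV; E_B/A = 8.139 MeV
Au-197: Σm = 79(1.0073) + 118(1.0087) = 198.6033 amu; Δm = 1.68007 amu; E_B = 1565.0 MeV; E_B/A = 7.944 MeV
Na-23 has the higher binding energy per nucleon, so it is the more tightly bound nucleus.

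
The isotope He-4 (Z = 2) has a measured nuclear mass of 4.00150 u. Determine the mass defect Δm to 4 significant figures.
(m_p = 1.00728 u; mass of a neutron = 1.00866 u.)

0.03038 u

Σm = 2·m_p + 2·m_n = 2.01456 + 2.01732 = 4.03188 u
The mass defect is 4.03188 − 4.00150 = 0.03038 u.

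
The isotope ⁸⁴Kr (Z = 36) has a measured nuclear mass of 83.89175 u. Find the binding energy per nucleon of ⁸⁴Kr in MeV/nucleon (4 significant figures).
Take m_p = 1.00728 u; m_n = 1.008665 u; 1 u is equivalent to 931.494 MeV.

Z = 36, so N = A − Z = 84 − 36 = 48.
Σm = 36·m_p + 48·m_n = 36.26208 + 48.415920 = 84.678000 u
Δm = 84.678000 − 83.89175 = 0.786250 u
Converting to energy: 0.786250 u × 931.494 MeV/u = 732.387 MeV
BE/A = 732.387 MeV / 84 = 8.719 MeV/nucleon

8.719 MeV/nucleon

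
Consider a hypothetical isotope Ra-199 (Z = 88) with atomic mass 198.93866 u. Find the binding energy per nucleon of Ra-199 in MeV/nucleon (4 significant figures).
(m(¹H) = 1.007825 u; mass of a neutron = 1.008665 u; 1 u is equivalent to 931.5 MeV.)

Mass of separated nucleons = 88(1.007825) + 111(1.008665) = 88.688600 + 111.961815 = 200.650415 u
Δm = 200.650415 − 198.93866 = 1.711755 u
Binding energy = Δm·c² = 1.711755 × 931.5 MeV/u = 1594.50 MeV
BE/A = 1594.50 MeV / 199 = 8.013 MeV/nucleon

8.013 MeV/nucleon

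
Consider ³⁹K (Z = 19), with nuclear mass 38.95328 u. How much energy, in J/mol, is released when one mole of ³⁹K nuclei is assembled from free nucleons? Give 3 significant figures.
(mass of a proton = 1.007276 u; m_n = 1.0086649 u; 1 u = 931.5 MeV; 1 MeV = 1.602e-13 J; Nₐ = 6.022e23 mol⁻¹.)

Mass of separated nucleons = 19(1.007276) + 20(1.0086649) = 19.138244 + 20.1732980 = 39.3115420 u
Mass defect Δm = 39.3115420 − 38.95328 = 0.3582620 u
Binding energy = Δm·c² = 0.3582620 × 931.5 MeV/u = 333.721 MeV
Per nucleus in joules: 333.721 MeV × 1.602e-13 J/MeV = 5.3462e-11 J
Per mole: 5.3462e-11 J × 6.022e23 mol⁻¹ = 3.2195e+13 J/mol

3.22e+13 J/mol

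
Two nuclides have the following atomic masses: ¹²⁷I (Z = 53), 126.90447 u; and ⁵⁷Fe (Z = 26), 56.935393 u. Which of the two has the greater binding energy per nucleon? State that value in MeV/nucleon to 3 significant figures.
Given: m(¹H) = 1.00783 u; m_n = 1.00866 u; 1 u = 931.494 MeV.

¹²⁷I: Σm = 53(1.00783) + 74(1.00866) = 128.05583 u; Δm = 1.15136 u; E_B = 1072.485 MeV; E_B/A = 8.4448 MeV
⁵⁷Fe: Σm = 26(1.00783) + 31(1.00866) = 57.47204 u; Δm = 0.536647 u; E_B = 499.88 MeV; E_B/A = 8.770 MeV
⁵⁷Fe has the higher binding energy per nucleon, so it is the more tightly bound nucleus.

⁵⁷Fe; 8.77 MeV/nucleon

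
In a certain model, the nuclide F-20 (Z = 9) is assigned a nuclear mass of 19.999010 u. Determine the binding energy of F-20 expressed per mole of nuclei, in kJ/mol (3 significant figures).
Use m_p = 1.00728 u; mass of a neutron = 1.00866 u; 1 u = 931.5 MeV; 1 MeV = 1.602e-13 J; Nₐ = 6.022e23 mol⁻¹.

The nucleus contains 9 protons and 20 − 9 = 11 neutrons.
Σm = 9·m_p + 11·m_n = 9.06552 + 11.09526 = 20.16078 u
Δm = 20.16078 − 19.999010 = 0.161770 u
Binding energy = Δm·c² = 0.161770 × 931.5 MeV/u = 150.689 MeV
Per nucleus in joules: 150.689 MeV × 1.602e-13 J/MeV = 2.4140e-11 J
Per mole: 2.4140e-11 J × 6.022e23 mol⁻¹ = 1.4537e+13 J/mol

1.45e+10 kJ/mol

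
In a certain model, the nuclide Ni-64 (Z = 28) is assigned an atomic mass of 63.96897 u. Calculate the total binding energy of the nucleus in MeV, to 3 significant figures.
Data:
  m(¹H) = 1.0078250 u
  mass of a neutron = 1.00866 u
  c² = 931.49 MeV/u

523 MeV

Σm = 28·m(¹H) + 36·m_n = 28.2191000 + 36.31176 = 64.5308600 u
Δm = 64.5308600 − 63.96897 = 0.5618900 u
E_B = 0.5618900 × 931.49 = 523.395 MeV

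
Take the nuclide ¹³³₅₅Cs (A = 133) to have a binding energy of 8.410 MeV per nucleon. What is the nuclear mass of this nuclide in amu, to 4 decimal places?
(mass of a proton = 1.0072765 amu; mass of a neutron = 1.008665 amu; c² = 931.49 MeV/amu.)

132.8753 amu

Total binding energy = 133 × 8.410 = 1118.530 MeV
Mass defect = 1118.530 MeV / (931.49 MeV/amu) = 1.200797 amu
Constituent mass = 55(1.0072765) + 78(1.008665) = 134.0760775 amu
Nuclear mass = 134.0760775 − 1.200797 = 132.8752805 amu ≈ 132.8753 amu (to 4 decimal places)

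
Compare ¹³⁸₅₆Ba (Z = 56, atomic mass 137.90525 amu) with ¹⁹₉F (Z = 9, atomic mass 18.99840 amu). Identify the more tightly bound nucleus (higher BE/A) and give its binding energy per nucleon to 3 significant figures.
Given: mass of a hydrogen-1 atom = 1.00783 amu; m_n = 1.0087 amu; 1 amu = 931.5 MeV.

¹³⁸₅₆Ba; 8.41 MeV/nucleon

¹³⁸₅₆Ba: Σm = 56(1.00783) + 82(1.0087) = 139.15188 amu; Δm = 1.24663 amu; E_B = 1161.24 MeV; E_B/A = 8.4148 MeV
¹⁹₉F: Σm = 9(1.00783) + 10(1.0087) = 19.15747 amu; Δm = 0.15907 amu; E_B = 148.174 MeV; E_B/A = 7.799 MeV
¹³⁸₅₆Ba has the higher binding energy per nucleon, so it is the more tightly bound nucleus.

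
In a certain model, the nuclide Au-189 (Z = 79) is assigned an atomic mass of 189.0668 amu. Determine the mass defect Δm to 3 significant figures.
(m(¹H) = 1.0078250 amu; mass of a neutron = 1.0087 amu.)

With 79 protons and 110 neutrons (A = 189):
Mass of separated nucleons = 79(1.0078250) + 110(1.0087) = 79.6181750 + 110.9570 = 190.5751750 amu
Δm = 190.5751750 − 189.0668 = 1.5083750 amu

1.51 amu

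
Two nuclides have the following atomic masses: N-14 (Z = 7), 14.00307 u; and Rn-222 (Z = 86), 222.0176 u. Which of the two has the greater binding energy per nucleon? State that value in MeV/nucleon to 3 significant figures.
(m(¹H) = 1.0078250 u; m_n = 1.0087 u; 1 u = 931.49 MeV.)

Rn-222; 7.71 MeV/nucleon

N-14: Σm = 7(1.0078250) + 7(1.0087) = 14.1156750 u; Δm = 0.1126050 u; E_B = 104.89 MeV; E_B/A = 7.492 MeV
Rn-222: Σm = 86(1.0078250) + 136(1.0087) = 223.8561500 u; Δm = 1.8385500 u; E_B = 1712.6 MeV; E_B/A = 7.714 MeV
Rn-222 has the higher binding energy per nucleon, so it is the more tightly bound nucleus.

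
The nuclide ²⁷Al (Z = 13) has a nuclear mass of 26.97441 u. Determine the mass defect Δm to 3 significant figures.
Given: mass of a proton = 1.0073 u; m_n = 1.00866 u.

Total constituent mass: 13 × 1.0073 + 14 × 1.00866 = 27.21614 u
Δm = 27.21614 − 26.97441 = 0.24173 u

0.242 u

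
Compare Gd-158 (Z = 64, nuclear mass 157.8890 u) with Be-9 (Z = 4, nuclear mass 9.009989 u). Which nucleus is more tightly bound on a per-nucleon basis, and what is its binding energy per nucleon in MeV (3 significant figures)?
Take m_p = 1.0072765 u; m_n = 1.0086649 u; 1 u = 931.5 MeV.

Gd-158: Σm = 64(1.0072765) + 94(1.0086649) = 159.2801966 u; Δm = 1.3911966 u; E_B = 1295.9 MeV; E_B/A = 8.202 MeV
Be-9: Σm = 4(1.0072765) + 5(1.0086649) = 9.0724305 u; Δm = 0.0624415 u; E_B = 58.164 MeV; E_B/A = 6.463 MeV
Gd-158 has the higher binding energy per nucleon, so it is the more tightly bound nucleus.

Gd-158; 8.20 MeV/nucleon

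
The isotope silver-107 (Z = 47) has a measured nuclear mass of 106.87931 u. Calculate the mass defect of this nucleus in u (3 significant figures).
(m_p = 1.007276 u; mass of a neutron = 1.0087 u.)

0.985 u

Σm = 47·m_p + 60·m_n = 47.341972 + 60.5220 = 107.863972 u
The mass defect is 107.863972 − 106.87931 = 0.984662 u.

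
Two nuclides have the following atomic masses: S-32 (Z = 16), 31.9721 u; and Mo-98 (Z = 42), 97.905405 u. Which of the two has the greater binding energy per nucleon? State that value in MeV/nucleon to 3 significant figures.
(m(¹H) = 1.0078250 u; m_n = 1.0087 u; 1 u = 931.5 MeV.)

S-32: Σm = 16(1.0078250) + 16(1.0087) = 32.2644000 u; Δm = 0.2923000 u; E_B = 272.28 MeV; E_B/A = 8.509 MeV
Mo-98: Σm = 42(1.0078250) + 56(1.0087) = 98.8158500 u; Δm = 0.9104450 u; E_B = 848.08 MeV; E_B/A = 8.654 MeV
Mo-98 has the higher binding energy per nucleon, so it is the more tightly bound nucleus.

Mo-98; 8.65 MeV/nucleon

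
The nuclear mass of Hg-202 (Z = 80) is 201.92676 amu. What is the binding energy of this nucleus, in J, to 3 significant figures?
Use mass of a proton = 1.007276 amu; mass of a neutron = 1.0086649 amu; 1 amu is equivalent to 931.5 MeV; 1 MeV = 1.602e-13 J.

2.56e-10 J

Total constituent mass: 80 × 1.007276 + 122 × 1.0086649 = 203.6391978 amu
Δm = 203.6391978 − 201.92676 = 1.7124378 amu
Converting to energy: 1.7124378 amu × 931.5 MeV/amu = 1595.14 MeV
In joules: 1595.14 MeV × 1.602e-13 J/MeV = 2.5554e-10 J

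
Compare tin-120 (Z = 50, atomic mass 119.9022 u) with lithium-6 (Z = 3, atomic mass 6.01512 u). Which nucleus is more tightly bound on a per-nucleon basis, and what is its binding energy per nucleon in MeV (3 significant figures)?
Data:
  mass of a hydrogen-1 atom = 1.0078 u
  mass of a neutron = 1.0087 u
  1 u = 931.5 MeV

tin-120; 8.51 MeV/nucleon

tin-120: Σm = 50(1.0078) + 70(1.0087) = 120.9990 u; Δm = 1.0968 u; E_B = 1021.7 MeV; E_B/A = 8.514 MeV
lithium-6: Σm = 3(1.0078) + 3(1.0087) = 6.0495 u; Δm = 0.03438 u; E_B = 32.02497 MeV; E_B/A = 5.337 MeV
tin-120 has the higher binding energy per nucleon, so it is the more tightly bound nucleus.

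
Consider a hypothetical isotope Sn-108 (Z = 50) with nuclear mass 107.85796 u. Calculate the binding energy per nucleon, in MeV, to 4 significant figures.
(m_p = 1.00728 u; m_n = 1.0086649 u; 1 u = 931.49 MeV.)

8.699 MeV/nucleon

The nucleus contains 50 protons and 108 − 50 = 58 neutrons.
Total constituent mass: 50 × 1.00728 + 58 × 1.0086649 = 108.8665642 u
Mass defect Δm = 108.8665642 − 107.85796 = 1.0086042 u
E_B = 1.0086042 × 931.49 = 939.505 MeV
Per nucleon: 939.505 / 108 = 8.699 MeV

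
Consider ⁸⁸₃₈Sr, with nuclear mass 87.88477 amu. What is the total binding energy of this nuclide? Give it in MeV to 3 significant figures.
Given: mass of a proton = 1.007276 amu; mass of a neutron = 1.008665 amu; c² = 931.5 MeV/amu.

The nucleus contains 38 protons and 88 − 38 = 50 neutrons.
Total constituent mass: 38 × 1.007276 + 50 × 1.008665 = 88.709738 amu
The mass defect is 88.709738 − 87.88477 = 0.824968 amu.
E_B = 0.824968 × 931.5 = 768.458 MeV

768 MeV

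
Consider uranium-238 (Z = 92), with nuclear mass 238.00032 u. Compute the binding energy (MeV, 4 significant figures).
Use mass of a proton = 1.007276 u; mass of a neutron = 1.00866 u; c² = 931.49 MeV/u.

1801 MeV

Total constituent mass: 92 × 1.007276 + 146 × 1.00866 = 239.933752 u
The mass defect is 239.933752 − 238.00032 = 1.933432 u.
Converting to energy: 1.933432 u × 931.49 MeV/u = 1800.97 MeV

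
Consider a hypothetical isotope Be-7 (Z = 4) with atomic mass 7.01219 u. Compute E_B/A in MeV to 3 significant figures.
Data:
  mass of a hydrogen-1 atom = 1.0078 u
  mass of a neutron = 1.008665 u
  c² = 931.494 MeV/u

The nucleus contains 4 protons and 7 − 4 = 3 neutrons.
Total constituent mass: 4 × 1.0078 + 3 × 1.008665 = 7.057195 u
Mass defect Δm = 7.057195 − 7.01219 = 0.045005 u
Binding energy = Δm·c² = 0.045005 × 931.494 MeV/u = 41.9219 MeV
Per nucleon: 41.9219 / 7 = 5.989 MeV

5.99 MeV/nucleon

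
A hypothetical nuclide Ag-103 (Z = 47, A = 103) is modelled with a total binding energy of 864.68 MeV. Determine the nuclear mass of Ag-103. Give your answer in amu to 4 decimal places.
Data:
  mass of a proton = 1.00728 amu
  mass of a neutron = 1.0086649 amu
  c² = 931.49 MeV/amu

Mass defect = 864.68 MeV / (931.49 MeV/amu) = 0.928276 amu
Constituent mass = 47(1.00728) + 56(1.0086649) = 103.8273944 amu
Nuclear mass = 103.8273944 − 0.928276 = 102.8991184 amu ≈ 102.8991 amu (to 4 decimal places)

102.8991 amu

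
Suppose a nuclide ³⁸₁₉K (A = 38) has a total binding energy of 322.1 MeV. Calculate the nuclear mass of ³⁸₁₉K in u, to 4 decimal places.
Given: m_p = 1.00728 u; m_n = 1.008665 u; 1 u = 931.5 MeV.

Mass defect = 322.1 MeV / (931.5 MeV/u) = 0.345786 u
Constituent mass = 19(1.00728) + 19(1.008665) = 38.302955 u
Nuclear mass = 38.302955 − 0.345786 = 37.957169 u ≈ 37.9572 u (to 4 decimal places)

37.9572 u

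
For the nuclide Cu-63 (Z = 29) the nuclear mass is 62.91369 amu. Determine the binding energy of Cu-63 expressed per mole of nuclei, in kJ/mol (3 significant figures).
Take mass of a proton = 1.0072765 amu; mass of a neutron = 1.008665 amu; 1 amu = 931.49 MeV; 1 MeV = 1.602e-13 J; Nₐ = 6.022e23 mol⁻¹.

5.32e+10 kJ/mol

The nucleus contains 29 protons and 63 − 29 = 34 neutrons.
Mass of separated nucleons = 29(1.0072765) + 34(1.008665) = 29.2110185 + 34.294610 = 63.5056285 amu
The mass defect is 63.5056285 − 62.91369 = 0.5919385 amu.
Converting to energy: 0.5919385 amu × 931.49 MeV/amu = 551.385 MeV
Per nucleus in joules: 551.385 MeV × 1.602e-13 J/MeV = 8.8332e-11 J
Per mole: 8.8332e-11 J × 6.022e23 mol⁻¹ = 5.3194e+13 J/mol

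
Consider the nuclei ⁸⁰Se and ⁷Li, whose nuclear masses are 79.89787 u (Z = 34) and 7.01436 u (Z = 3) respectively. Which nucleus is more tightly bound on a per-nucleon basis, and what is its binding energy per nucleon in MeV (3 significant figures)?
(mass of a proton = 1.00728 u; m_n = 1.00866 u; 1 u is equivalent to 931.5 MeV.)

⁸⁰Se; 8.71 MeV/nucleon

⁸⁰Se: Σm = 34(1.00728) + 46(1.00866) = 80.64588 u; Δm = 0.74801 u; E_B = 696.77 MeV; E_B/A = 8.710 MeV
⁷Li: Σm = 3(1.00728) + 4(1.00866) = 7.05648 u; Δm = 0.04212 u; E_B = 39.2348 MeV; E_B/A = 5.60497 MeV
⁸⁰Se has the higher binding energy per nucleon, so it is the more tightly bound nucleus.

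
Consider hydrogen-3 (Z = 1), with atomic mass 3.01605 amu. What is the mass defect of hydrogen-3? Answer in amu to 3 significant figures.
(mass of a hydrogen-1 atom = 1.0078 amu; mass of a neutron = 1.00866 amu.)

0.00907 amu

Σm = 1·m(¹H) + 2·m_n = 1.0078 + 2.01732 = 3.02512 amu
Δm = 3.02512 − 3.01605 = 0.00907 amu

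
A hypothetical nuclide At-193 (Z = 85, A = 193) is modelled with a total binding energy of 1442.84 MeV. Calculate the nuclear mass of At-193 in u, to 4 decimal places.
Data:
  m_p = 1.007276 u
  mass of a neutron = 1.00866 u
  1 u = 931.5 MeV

193.0048 u

Mass defect = 1442.84 MeV / (931.5 MeV/u) = 1.548943 u
Constituent mass = 85(1.007276) + 108(1.00866) = 194.553740 u
Nuclear mass = 194.553740 − 1.548943 = 193.004797 u ≈ 193.0048 u (to 4 decimal places)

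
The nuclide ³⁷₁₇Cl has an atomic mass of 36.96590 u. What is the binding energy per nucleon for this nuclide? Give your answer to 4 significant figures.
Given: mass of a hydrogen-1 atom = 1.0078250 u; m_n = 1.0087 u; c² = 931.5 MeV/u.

8.588 MeV/nucleon

Z = 17, so N = A − Z = 37 − 17 = 20.
Σm = 17·m(¹H) + 20·m_n = 17.1330250 + 20.1740 = 37.3070250 u
Mass defect Δm = 37.3070250 − 36.96590 = 0.3411250 u
Binding energy = Δm·c² = 0.3411250 × 931.5 MeV/u = 317.758 MeV
BE/A = 317.758 MeV / 37 = 8.588 MeV/nucleon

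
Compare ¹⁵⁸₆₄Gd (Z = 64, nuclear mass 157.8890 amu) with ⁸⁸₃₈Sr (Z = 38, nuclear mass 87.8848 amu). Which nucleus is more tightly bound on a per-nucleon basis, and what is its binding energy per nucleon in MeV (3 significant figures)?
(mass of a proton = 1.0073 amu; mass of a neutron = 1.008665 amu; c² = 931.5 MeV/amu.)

⁸⁸₃₈Sr; 8.74 MeV/nucleon

¹⁵⁸₆₄Gd: Σm = 64(1.0073) + 94(1.008665) = 159.281710 amu; Δm = 1.392710 amu; E_B = 1297.3 MeV; E_B/A = 8.211 MeV
⁸⁸₃₈Sr: Σm = 38(1.0073) + 50(1.008665) = 88.710650 amu; Δm = 0.825850 amu; E_B = 769.28 MeV; E_B/A = 8.742 MeV
⁸⁸₃₈Sr has the higher binding energy per nucleon, so it is the more tightly bound nucleus.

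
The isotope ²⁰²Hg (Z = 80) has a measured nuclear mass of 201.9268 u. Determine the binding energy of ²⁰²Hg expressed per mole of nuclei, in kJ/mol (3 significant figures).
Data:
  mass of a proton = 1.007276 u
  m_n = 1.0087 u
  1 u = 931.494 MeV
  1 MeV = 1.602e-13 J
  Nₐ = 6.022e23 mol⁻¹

Σm = 80·m_p + 122·m_n = 80.582080 + 123.0614 = 203.643480 u
Δm = 203.643480 − 201.9268 = 1.716680 u
E_B = 1.716680 × 931.494 = 1599.08 MeV
Per nucleus in joules: 1599.08 MeV × 1.602e-13 J/MeV = 2.5617e-10 J
Per mole: 2.5617e-10 J × 6.022e23 mol⁻¹ = 1.5427e+14 J/mol

1.54e+11 kJ/mol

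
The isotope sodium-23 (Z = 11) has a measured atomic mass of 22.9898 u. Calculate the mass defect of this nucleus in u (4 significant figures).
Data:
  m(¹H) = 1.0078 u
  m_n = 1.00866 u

0.1999 u

The nucleus contains 11 protons and 23 − 11 = 12 neutrons.
Σm = 11·m(¹H) + 12·m_n = 11.0858 + 12.10392 = 23.18972 u
The mass defect is 23.18972 − 22.9898 = 0.19992 u.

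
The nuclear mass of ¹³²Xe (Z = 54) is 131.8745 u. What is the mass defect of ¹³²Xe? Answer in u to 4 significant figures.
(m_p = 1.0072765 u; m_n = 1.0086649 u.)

Z = 54, so N = A − Z = 132 − 54 = 78.
Mass of separated nucleons = 54(1.0072765) + 78(1.0086649) = 54.3929310 + 78.6758622 = 133.0687932 u
The mass defect is 133.0687932 − 131.8745 = 1.1942932 u.

1.194 u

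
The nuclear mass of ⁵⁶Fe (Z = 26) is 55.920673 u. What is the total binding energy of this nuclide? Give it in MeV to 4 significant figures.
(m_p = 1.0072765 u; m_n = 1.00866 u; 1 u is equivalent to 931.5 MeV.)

The nucleus contains 26 protons and 56 − 26 = 30 neutrons.
Total constituent mass: 26 × 1.0072765 + 30 × 1.00866 = 56.4489890 u
Δm = 56.4489890 − 55.920673 = 0.5283160 u
Binding energy = Δm·c² = 0.5283160 × 931.5 MeV/u = 492.126 MeV

492.1 MeV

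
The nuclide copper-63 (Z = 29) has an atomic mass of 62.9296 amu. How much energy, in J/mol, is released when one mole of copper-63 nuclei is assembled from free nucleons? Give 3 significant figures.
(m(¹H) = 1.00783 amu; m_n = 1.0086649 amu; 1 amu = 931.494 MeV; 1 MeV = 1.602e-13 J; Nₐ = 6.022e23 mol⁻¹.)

Mass of separated nucleons = 29(1.00783) + 34(1.0086649) = 29.22707 + 34.2946066 = 63.5216766 amu
Δm = 63.5216766 − 62.9296 = 0.5920766 amu
Converting to energy: 0.5920766 amu × 931.494 MeV/amu = 551.516 MeV
Per nucleus in joules: 551.516 MeV × 1.602e-13 J/MeV = 8.8353e-11 J
Per mole: 8.8353e-11 J × 6.022e23 mol⁻¹ = 5.3206e+13 J/mol

5.32e+13 J/mol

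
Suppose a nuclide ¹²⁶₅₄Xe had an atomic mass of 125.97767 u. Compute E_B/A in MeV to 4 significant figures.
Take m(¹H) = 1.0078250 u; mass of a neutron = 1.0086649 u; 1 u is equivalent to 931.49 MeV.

7.901 MeV/nucleon

Mass of separated nucleons = 54(1.0078250) + 72(1.0086649) = 54.4225500 + 72.6238728 = 127.0464228 u
Mass defect Δm = 127.0464228 − 125.97767 = 1.0687528 u
Binding energy = Δm·c² = 1.0687528 × 931.49 MeV/u = 995.533 MeV
Per nucleon: 995.533 / 126 = 7.901 MeV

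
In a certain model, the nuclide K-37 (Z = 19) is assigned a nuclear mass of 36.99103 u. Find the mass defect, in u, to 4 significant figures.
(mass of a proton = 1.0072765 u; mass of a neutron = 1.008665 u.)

Mass of separated nucleons = 19(1.0072765) + 18(1.008665) = 19.1382535 + 18.155970 = 37.2942235 u
Δm = 37.2942235 − 36.99103 = 0.3031935 u

0.3032 u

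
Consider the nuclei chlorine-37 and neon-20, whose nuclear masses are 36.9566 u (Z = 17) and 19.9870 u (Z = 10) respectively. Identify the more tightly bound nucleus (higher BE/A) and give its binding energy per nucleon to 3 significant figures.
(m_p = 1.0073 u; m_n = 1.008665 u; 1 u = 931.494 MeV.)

chlorine-37; 8.58 MeV/nucleon

chlorine-37: Σm = 17(1.0073) + 20(1.008665) = 37.297400 u; Δm = 0.340800 u; E_B = 317.45 MeV; E_B/A = 8.580 MeV
neon-20: Σm = 10(1.0073) + 10(1.008665) = 20.159650 u; Δm = 0.172650 u; E_B = 160.82 MeV; E_B/A = 8.041 MeV
chlorine-37 has the higher binding energy per nucleon, so it is the more tightly bound nucleus.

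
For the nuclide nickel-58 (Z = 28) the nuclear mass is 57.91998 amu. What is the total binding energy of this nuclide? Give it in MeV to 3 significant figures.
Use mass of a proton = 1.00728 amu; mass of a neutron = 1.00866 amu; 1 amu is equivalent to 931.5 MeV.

506 MeV

Z = 28, so N = A − Z = 58 − 28 = 30.
Total constituent mass: 28 × 1.00728 + 30 × 1.00866 = 58.46364 amu
The mass defect is 58.46364 − 57.91998 = 0.54366 amu.
E_B = 0.54366 × 931.5 = 506.419 MeV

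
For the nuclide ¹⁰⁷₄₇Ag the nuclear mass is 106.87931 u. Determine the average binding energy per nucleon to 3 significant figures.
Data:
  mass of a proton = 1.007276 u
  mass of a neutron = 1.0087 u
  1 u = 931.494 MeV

The nucleus contains 47 protons and 107 − 47 = 60 neutrons.
Mass of separated nucleons = 47(1.007276) + 60(1.0087) = 47.341972 + 60.5220 = 107.863972 u
Δm = 107.863972 − 106.87931 = 0.984662 u
Converting to energy: 0.984662 u × 931.494 MeV/u = 917.207 MeV
BE/A = 917.207 MeV / 107 = 8.572 MeV/nucleon

8.57 MeV/nucleon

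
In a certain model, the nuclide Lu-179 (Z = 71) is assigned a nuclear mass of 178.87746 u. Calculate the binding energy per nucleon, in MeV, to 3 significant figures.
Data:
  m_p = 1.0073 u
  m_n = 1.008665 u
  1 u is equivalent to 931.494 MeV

8.20 MeV/nucleon

Z = 71, so N = A − Z = 179 − 71 = 108.
Σm = 71·m_p + 108·m_n = 71.5183 + 108.935820 = 180.454120 u
The mass defect is 180.454120 − 178.87746 = 1.576660 u.
E_B = 1.576660 × 931.494 = 1468.65 MeV
Dividing by A = 179 gives 8.2047 MeV per nucleon.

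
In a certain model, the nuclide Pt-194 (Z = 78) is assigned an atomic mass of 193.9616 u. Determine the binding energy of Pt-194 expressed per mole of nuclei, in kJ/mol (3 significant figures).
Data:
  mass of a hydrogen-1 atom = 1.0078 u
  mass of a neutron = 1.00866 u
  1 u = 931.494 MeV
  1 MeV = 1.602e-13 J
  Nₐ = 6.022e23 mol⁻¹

The nucleus contains 78 protons and 194 − 78 = 116 neutrons.
Σm = 78·m(¹H) + 116·m_n = 78.6084 + 117.00456 = 195.61296 u
Δm = 195.61296 − 193.9616 = 1.65136 u
Binding energy = Δm·c² = 1.65136 × 931.494 MeV/u = 1538.23 MeV
Per nucleus in joules: 1538.23 MeV × 1.602e-13 J/MeV = 2.4642e-10 J
Per mole: 2.4642e-10 J × 6.022e23 mol⁻¹ = 1.4839e+14 J/mol

1.48e+11 kJ/mol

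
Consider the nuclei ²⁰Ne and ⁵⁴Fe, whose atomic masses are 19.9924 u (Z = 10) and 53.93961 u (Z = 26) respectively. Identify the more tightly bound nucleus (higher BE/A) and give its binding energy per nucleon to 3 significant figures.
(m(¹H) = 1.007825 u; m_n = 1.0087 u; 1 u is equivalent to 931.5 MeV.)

²⁰Ne: Σm = 10(1.007825) + 10(1.0087) = 20.165250 u; Δm = 0.172850 u; E_B = 161.0098 MeV; E_B/A = 8.050 MeV
⁵⁴Fe: Σm = 26(1.007825) + 28(1.0087) = 54.447050 u; Δm = 0.507440 u; E_B = 472.68 MeV; E_B/A = 8.753 MeV
⁵⁴Fe has the higher binding energy per nucleon, so it is the more tightly bound nucleus.

⁵⁴Fe; 8.75 MeV/nucleon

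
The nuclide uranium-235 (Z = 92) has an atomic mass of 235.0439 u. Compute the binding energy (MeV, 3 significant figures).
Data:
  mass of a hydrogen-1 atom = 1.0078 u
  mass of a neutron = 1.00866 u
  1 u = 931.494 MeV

With 92 protons and 143 neutrons (A = 235):
Σm = 92·m(¹H) + 143·m_n = 92.7176 + 144.23838 = 236.95598 u
Mass defect Δm = 236.95598 − 235.0439 = 1.91208 u
Converting to energy: 1.91208 u × 931.494 MeV/u = 1781.09 MeV

1780 MeV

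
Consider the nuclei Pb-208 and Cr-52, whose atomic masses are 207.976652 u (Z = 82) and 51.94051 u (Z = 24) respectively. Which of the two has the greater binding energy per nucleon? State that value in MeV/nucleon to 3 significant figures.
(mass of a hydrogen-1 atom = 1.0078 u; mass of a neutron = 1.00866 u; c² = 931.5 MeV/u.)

Pb-208: Σm = 82(1.0078) + 126(1.00866) = 209.73076 u; Δm = 1.754108 u; E_B = 1634.0 MeV; E_B/A = 7.856 MeV
Cr-52: Σm = 24(1.0078) + 28(1.00866) = 52.42968 u; Δm = 0.48917 u; E_B = 455.66 MeV; E_B/A = 8.763 MeV
Cr-52 has the higher binding energy per nucleon, so it is the more tightly bound nucleus.

Cr-52; 8.76 MeV/nucleon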